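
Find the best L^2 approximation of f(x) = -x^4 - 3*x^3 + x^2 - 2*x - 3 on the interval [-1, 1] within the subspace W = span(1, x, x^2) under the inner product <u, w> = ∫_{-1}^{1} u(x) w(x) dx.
g(x) = x^2/7 - 19*x/5 - 102/35

The best approximation g ∈ W is the orthogonal projection of f onto W. Writing g = a_0 + a_1 x + a_2 x^2, the coefficients solve the normal equations G · a = b where
  G_{ij} = <φ_i, φ_j> and b_i = <f, φ_i>, with φ_0 = 1, φ_1 = x, φ_2 = x^2.
G =
  [2, 0, 2/3]
  [0, 2/3, 0]
  [2/3, 0, 2/5],
b = (-86/15, -38/15, -66/35).
Solving gives a_0 = -102/35, a_1 = -19/5, a_2 = 1/7, so
  g(x) = x^2/7 - 19*x/5 - 102/35.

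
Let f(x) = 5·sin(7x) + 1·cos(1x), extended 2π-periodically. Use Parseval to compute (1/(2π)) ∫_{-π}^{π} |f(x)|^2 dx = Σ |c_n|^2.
Σ |c_n|^2 = 13

Expand |f|^2 and use orthogonality of {sin(nx), cos(mx)} on [-π, π]:
  ∫_{-π}^{π} sin(nx)^2 dx = π, ∫ cos(mx)^2 dx = π, and cross terms integrate to 0.
So ∫_{-π}^{π} f(x)^2 dx = 5^2 · π + 1^2 · π = (25 + 1)π.
Divide by 2π: (25 + 1)/2 = 13.
By Parseval, this equals Σ |c_n|^2.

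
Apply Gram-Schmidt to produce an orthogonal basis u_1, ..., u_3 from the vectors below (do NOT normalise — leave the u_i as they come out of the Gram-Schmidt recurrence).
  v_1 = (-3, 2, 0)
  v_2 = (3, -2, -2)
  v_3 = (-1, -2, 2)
Orthogonal basis:
  u_1 = (-3, 2, 0)
  u_2 = (0, 0, -2)
  u_3 = (-16/13, -24/13, 0)

Apply the Gram-Schmidt recurrence
  u_1 = v_1
  u_i = v_i − Σ_{j<i} ((v_i · u_j) / (u_j · u_j)) · u_j.

Step by step this gives:
  u_1 = (-3, 2, 0)
  u_2 = (0, 0, -2)
  u_3 = (-16/13, -24/13, 0)

Orthogonality check:
  u_2 · u_1 = 0 (should be 0)
  u_3 · u_1 = 0 (should be 0)
  u_3 · u_2 = 0 (should be 0)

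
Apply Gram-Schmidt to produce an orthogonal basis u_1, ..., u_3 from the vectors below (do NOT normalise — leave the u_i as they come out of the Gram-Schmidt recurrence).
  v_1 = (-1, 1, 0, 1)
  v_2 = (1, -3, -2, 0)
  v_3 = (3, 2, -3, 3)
Orthogonal basis:
  u_1 = (-1, 1, 0, 1)
  u_2 = (-1/3, -5/3, -2, 4/3)
  u_3 = (101/26, 63/26, -22/13, 19/13)

Apply the Gram-Schmidt recurrence
  u_1 = v_1
  u_i = v_i − Σ_{j<i} ((v_i · u_j) / (u_j · u_j)) · u_j.

Step by step this gives:
  u_1 = (-1, 1, 0, 1)
  u_2 = (-1/3, -5/3, -2, 4/3)
  u_3 = (101/26, 63/26, -22/13, 19/13)

Orthogonality check:
  u_2 · u_1 = 0 (should be 0)
  u_3 · u_1 = 0 (should be 0)
  u_3 · u_2 = 0 (should be 0)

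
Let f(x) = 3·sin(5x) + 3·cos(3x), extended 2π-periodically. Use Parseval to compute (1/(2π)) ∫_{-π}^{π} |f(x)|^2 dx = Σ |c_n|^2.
Σ |c_n|^2 = 9

Expand |f|^2 and use orthogonality of {sin(nx), cos(mx)} on [-π, π]:
  ∫_{-π}^{π} sin(nx)^2 dx = π, ∫ cos(mx)^2 dx = π, and cross terms integrate to 0.
So ∫_{-π}^{π} f(x)^2 dx = 3^2 · π + 3^2 · π = (9 + 9)π.
Divide by 2π: (9 + 9)/2 = 9.
By Parseval, this equals Σ |c_n|^2.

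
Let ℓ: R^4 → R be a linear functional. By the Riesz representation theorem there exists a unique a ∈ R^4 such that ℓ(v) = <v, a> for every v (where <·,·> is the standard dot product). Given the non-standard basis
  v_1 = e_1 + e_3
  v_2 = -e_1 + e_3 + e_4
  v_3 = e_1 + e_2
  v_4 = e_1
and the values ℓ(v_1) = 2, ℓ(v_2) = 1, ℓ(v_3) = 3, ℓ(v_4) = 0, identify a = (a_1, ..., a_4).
a = (0, 3, 2, -1)

Write a = (a_1, ..., a_4) in the standard basis. For each basis vector v_i, ℓ(v_i) = <v_i, a> is a linear equation in the a_j's. Collect the n equations into a matrix system V a = ℓ, where row i of V is v_i (expressed in the standard basis). Since V is invertible (lower-triangular with 1s on the diagonal, up to permutation), solve by back-substitution:
  V =
[[1, 0, 1, 0],
 [-1, 0, 1, 1],
 [1, 1, 0, 0],
 [1, 0, 0, 0]]
  V a = (2, 1, 3, 0)
Solving gives a = (0, 3, 2, -1).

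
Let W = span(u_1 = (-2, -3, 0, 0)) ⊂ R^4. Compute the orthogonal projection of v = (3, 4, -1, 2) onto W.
proj_W(v) = (36/13, 54/13, 0, 0)

Set up U = [u_1 | ... | u_1] ∈ R^(4×1). The projector onto W = col(U) is P = U (U^T U)^(-1) U^T.
Compute U^T U =
  [13],
and U^T v = (-18).
Solve U^T U · c = U^T v for the coefficients: c = (-18/13). The projection is proj_W(v) = U c.
Check: (v - proj_W(v)) · u_1 = 0  (should be 0).
Result: proj_W(v) = (36/13, 54/13, 0, 0).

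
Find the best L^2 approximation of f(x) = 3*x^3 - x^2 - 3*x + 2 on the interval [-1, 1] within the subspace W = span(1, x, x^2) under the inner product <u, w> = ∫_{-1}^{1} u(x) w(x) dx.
g(x) = -x^2 - 6*x/5 + 2

The best approximation g ∈ W is the orthogonal projection of f onto W. Writing g = a_0 + a_1 x + a_2 x^2, the coefficients solve the normal equations G · a = b where
  G_{ij} = <φ_i, φ_j> and b_i = <f, φ_i>, with φ_0 = 1, φ_1 = x, φ_2 = x^2.
G =
  [2, 0, 2/3]
  [0, 2/3, 0]
  [2/3, 0, 2/5],
b = (10/3, -4/5, 14/15).
Solving gives a_0 = 2, a_1 = -6/5, a_2 = -1, so
  g(x) = -x^2 - 6*x/5 + 2.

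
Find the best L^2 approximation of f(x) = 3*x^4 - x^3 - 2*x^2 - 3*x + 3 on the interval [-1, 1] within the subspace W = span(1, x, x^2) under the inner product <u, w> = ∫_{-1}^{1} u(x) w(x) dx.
g(x) = 4*x^2/7 - 18*x/5 + 96/35

The best approximation g ∈ W is the orthogonal projection of f onto W. Writing g = a_0 + a_1 x + a_2 x^2, the coefficients solve the normal equations G · a = b where
  G_{ij} = <φ_i, φ_j> and b_i = <f, φ_i>, with φ_0 = 1, φ_1 = x, φ_2 = x^2.
G =
  [2, 0, 2/3]
  [0, 2/3, 0]
  [2/3, 0, 2/5],
b = (88/15, -12/5, 72/35).
Solving gives a_0 = 96/35, a_1 = -18/5, a_2 = 4/7, so
  g(x) = 4*x^2/7 - 18*x/5 + 96/35.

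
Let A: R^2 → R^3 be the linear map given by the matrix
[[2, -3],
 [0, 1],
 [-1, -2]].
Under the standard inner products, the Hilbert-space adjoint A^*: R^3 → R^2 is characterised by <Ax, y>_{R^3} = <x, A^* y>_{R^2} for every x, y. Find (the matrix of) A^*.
A^* = A^T =
[[2, 0, -1],
 [-3, 1, -2]]

For real matrices with standard dot products, the defining identity <Ax, y> = <x, A^* y> gives (Ax)^T y = x^T (A^*) y, i.e. x^T A^T y = x^T (A^*) y. Since this holds for all x, y, we must have A^* = A^T. Therefore
A^* =
[[2, 0, -1],
 [-3, 1, -2]].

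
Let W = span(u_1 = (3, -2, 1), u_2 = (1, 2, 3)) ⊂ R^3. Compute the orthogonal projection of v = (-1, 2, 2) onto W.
proj_W(v) = (-2/3, 7/3, 5/3)

Set up U = [u_1 | ... | u_2] ∈ R^(3×2). The projector onto W = col(U) is P = U (U^T U)^(-1) U^T.
Compute U^T U =
  [14, 2]
  [2, 14],
and U^T v = (-5, 9).
Solve U^T U · c = U^T v for the coefficients: c = (-11/24, 17/24). The projection is proj_W(v) = U c.
Check: (v - proj_W(v)) · u_1 = 0  (should be 0).
Check: (v - proj_W(v)) · u_2 = 0  (should be 0).
Result: proj_W(v) = (-2/3, 7/3, 5/3).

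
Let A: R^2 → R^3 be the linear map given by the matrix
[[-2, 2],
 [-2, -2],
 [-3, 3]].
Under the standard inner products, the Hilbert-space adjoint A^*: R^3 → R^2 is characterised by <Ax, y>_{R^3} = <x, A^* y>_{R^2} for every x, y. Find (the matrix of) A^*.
A^* = A^T =
[[-2, -2, -3],
 [2, -2, 3]]

For real matrices with standard dot products, the defining identity <Ax, y> = <x, A^* y> gives (Ax)^T y = x^T (A^*) y, i.e. x^T A^T y = x^T (A^*) y. Since this holds for all x, y, we must have A^* = A^T. Therefore
A^* =
[[-2, -2, -3],
 [2, -2, 3]].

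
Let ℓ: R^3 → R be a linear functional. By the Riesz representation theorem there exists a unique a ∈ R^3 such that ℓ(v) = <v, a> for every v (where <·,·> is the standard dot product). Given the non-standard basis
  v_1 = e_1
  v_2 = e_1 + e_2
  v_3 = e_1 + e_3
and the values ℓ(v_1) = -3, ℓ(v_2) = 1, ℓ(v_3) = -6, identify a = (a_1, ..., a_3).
a = (-3, 4, -3)

Write a = (a_1, ..., a_3) in the standard basis. For each basis vector v_i, ℓ(v_i) = <v_i, a> is a linear equation in the a_j's. Collect the n equations into a matrix system V a = ℓ, where row i of V is v_i (expressed in the standard basis). Since V is invertible (lower-triangular with 1s on the diagonal, up to permutation), solve by back-substitution:
  V =
[[1, 0, 0],
 [1, 1, 0],
 [1, 0, 1]]
  V a = (-3, 1, -6)
Solving gives a = (-3, 4, -3).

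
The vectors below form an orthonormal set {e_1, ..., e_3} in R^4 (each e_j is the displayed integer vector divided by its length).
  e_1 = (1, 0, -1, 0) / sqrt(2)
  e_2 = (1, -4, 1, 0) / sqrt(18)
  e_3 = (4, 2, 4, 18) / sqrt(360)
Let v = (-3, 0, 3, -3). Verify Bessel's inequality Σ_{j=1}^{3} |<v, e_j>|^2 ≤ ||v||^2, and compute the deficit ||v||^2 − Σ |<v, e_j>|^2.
Σ |<v, e_j>|^2 = 261/10; ||v||^2 = 27; deficit = 9/10

Write each e_j = u_j / sqrt(<u_j, u_j>) where u_j is the displayed integer vector. Then <v, e_j> = <v, u_j> / sqrt(<u_j, u_j>), so |<v, e_j>|^2 = <v, u_j>^2 / <u_j, u_j>.
Coefficients: <v, e_1> = -6/sqrt(2), <v, e_2> = 0/sqrt(18), <v, e_3> = -54/sqrt(360).
Square and sum: Σ |<v, e_j>|^2 = 261/10.
Compute ||v||^2 = v·v = 27.
Deficit = 27 − 261/10 = 9/10 ≥ 0, confirming Bessel's inequality. (The deficit equals ||v − Σ <v,e_j> e_j||^2, the squared distance from v to span{e_j}.)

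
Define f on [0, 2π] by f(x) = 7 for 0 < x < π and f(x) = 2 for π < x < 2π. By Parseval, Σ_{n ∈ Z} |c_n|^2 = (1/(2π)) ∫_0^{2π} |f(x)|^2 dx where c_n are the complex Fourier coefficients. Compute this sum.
Σ |c_n|^2 = 53/2

Parseval equates the L^2 energy of f (normalised by 1/(2π)) with the ℓ^2 sum of its Fourier coefficients: (1/(2π)) ∫_0^{2π} |f|^2 = Σ |c_n|^2.
Compute the left side: (1/(2π)) [∫_0^π 7^2 dx + ∫_π^{2π} 2^2 dx] = (1/(2π)) · (49π + 4π) = (49 + 4)/2 = 53/2.
So Σ_{n ∈ Z} |c_n|^2 = 53/2.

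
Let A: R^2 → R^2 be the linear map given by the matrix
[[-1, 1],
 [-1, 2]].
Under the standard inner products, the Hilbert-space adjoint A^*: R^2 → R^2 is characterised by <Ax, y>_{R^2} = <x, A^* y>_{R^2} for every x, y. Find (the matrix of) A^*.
A^* = A^T =
[[-1, -1],
 [1, 2]]

For real matrices with standard dot products, the defining identity <Ax, y> = <x, A^* y> gives (Ax)^T y = x^T (A^*) y, i.e. x^T A^T y = x^T (A^*) y. Since this holds for all x, y, we must have A^* = A^T. Therefore
A^* =
[[-1, -1],
 [1, 2]].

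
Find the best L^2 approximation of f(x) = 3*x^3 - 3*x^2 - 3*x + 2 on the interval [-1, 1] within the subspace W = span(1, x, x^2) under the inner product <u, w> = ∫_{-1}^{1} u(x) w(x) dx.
g(x) = -3*x^2 - 6*x/5 + 2

The best approximation g ∈ W is the orthogonal projection of f onto W. Writing g = a_0 + a_1 x + a_2 x^2, the coefficients solve the normal equations G · a = b where
  G_{ij} = <φ_i, φ_j> and b_i = <f, φ_i>, with φ_0 = 1, φ_1 = x, φ_2 = x^2.
G =
  [2, 0, 2/3]
  [0, 2/3, 0]
  [2/3, 0, 2/5],
b = (2, -4/5, 2/15).
Solving gives a_0 = 2, a_1 = -6/5, a_2 = -3, so
  g(x) = -3*x^2 - 6*x/5 + 2.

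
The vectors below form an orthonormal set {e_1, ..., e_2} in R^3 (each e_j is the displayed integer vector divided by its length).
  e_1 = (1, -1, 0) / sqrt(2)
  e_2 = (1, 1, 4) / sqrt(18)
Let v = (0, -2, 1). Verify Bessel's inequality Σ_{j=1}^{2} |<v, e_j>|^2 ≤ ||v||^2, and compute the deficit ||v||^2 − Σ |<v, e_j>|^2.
Σ |<v, e_j>|^2 = 20/9; ||v||^2 = 5; deficit = 25/9

Write each e_j = u_j / sqrt(<u_j, u_j>) where u_j is the displayed integer vector. Then <v, e_j> = <v, u_j> / sqrt(<u_j, u_j>), so |<v, e_j>|^2 = <v, u_j>^2 / <u_j, u_j>.
Coefficients: <v, e_1> = 2/sqrt(2), <v, e_2> = 2/sqrt(18).
Square and sum: Σ |<v, e_j>|^2 = 20/9.
Compute ||v||^2 = v·v = 5.
Deficit = 5 − 20/9 = 25/9 ≥ 0, confirming Bessel's inequality. (The deficit equals ||v − Σ <v,e_j> e_j||^2, the squared distance from v to span{e_j}.)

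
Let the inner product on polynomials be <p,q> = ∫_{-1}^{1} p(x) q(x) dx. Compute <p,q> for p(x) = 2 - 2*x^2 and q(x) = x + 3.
<p,q> = 8

Expand the product: p(x)·q(x) = -2*x^3 - 6*x^2 + 2*x + 6.
∫_{-1}^{1} of each monomial x^k gives [2/(k+1) if k even, 0 if k odd]. Integrating term-by-term (or equivalently evaluating the antiderivative F(x) = -x^4/2 - 2*x^3 + x^2 + 6*x at the endpoints):
  F(1) − F(−1) = 9/2 − (-7/2) = 8.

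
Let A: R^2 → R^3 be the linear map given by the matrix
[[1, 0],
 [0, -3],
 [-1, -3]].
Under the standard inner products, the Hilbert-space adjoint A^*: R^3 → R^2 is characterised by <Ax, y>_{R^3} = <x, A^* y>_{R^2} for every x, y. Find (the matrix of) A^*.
A^* = A^T =
[[1, 0, -1],
 [0, -3, -3]]

For real matrices with standard dot products, the defining identity <Ax, y> = <x, A^* y> gives (Ax)^T y = x^T (A^*) y, i.e. x^T A^T y = x^T (A^*) y. Since this holds for all x, y, we must have A^* = A^T. Therefore
A^* =
[[1, 0, -1],
 [0, -3, -3]].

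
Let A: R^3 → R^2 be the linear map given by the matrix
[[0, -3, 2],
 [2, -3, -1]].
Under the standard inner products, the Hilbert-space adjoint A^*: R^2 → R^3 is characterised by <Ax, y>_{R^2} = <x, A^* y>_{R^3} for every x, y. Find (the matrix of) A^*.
A^* = A^T =
[[0, 2],
 [-3, -3],
 [2, -1]]

For real matrices with standard dot products, the defining identity <Ax, y> = <x, A^* y> gives (Ax)^T y = x^T (A^*) y, i.e. x^T A^T y = x^T (A^*) y. Since this holds for all x, y, we must have A^* = A^T. Therefore
A^* =
[[0, 2],
 [-3, -3],
 [2, -1]].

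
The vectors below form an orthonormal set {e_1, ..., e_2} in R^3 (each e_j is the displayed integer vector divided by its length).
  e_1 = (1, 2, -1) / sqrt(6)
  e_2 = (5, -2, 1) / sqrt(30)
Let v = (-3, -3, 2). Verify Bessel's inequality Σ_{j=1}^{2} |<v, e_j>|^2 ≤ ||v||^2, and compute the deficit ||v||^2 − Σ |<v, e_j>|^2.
Σ |<v, e_j>|^2 = 109/5; ||v||^2 = 22; deficit = 1/5

Write each e_j = u_j / sqrt(<u_j, u_j>) where u_j is the displayed integer vector. Then <v, e_j> = <v, u_j> / sqrt(<u_j, u_j>), so |<v, e_j>|^2 = <v, u_j>^2 / <u_j, u_j>.
Coefficients: <v, e_1> = -11/sqrt(6), <v, e_2> = -7/sqrt(30).
Square and sum: Σ |<v, e_j>|^2 = 109/5.
Compute ||v||^2 = v·v = 22.
Deficit = 22 − 109/5 = 1/5 ≥ 0, confirming Bessel's inequality. (The deficit equals ||v − Σ <v,e_j> e_j||^2, the squared distance from v to span{e_j}.)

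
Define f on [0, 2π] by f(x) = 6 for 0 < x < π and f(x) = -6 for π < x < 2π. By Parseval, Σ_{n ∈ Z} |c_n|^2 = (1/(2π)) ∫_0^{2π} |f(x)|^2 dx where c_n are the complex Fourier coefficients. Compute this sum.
Σ |c_n|^2 = 36

Parseval equates the L^2 energy of f (normalised by 1/(2π)) with the ℓ^2 sum of its Fourier coefficients: (1/(2π)) ∫_0^{2π} |f|^2 = Σ |c_n|^2.
Compute the left side: (1/(2π)) [∫_0^π 6^2 dx + ∫_π^{2π} (-6)^2 dx] = (1/(2π)) · (36π + 36π) = (36 + 36)/2 = 36.
So Σ_{n ∈ Z} |c_n|^2 = 36.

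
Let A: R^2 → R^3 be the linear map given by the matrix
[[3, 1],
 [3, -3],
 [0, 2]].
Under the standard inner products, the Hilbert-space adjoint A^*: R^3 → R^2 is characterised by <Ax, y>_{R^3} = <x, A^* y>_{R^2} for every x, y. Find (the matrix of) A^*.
A^* = A^T =
[[3, 3, 0],
 [1, -3, 2]]

For real matrices with standard dot products, the defining identity <Ax, y> = <x, A^* y> gives (Ax)^T y = x^T (A^*) y, i.e. x^T A^T y = x^T (A^*) y. Since this holds for all x, y, we must have A^* = A^T. Therefore
A^* =
[[3, 3, 0],
 [1, -3, 2]].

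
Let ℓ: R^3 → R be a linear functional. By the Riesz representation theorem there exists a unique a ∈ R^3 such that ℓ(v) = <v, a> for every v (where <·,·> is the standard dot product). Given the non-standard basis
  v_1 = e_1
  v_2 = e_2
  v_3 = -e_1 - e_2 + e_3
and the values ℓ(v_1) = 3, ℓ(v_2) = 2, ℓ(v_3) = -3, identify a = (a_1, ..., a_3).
a = (3, 2, 2)

Write a = (a_1, ..., a_3) in the standard basis. For each basis vector v_i, ℓ(v_i) = <v_i, a> is a linear equation in the a_j's. Collect the n equations into a matrix system V a = ℓ, where row i of V is v_i (expressed in the standard basis). Since V is invertible (lower-triangular with 1s on the diagonal, up to permutation), solve by back-substitution:
  V =
[[1, 0, 0],
 [0, 1, 0],
 [-1, -1, 1]]
  V a = (3, 2, -3)
Solving gives a = (3, 2, 2).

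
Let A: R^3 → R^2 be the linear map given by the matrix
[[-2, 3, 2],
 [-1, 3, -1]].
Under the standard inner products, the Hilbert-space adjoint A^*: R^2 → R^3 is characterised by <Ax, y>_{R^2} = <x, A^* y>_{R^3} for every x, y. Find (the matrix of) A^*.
A^* = A^T =
[[-2, -1],
 [3, 3],
 [2, -1]]

For real matrices with standard dot products, the defining identity <Ax, y> = <x, A^* y> gives (Ax)^T y = x^T (A^*) y, i.e. x^T A^T y = x^T (A^*) y. Since this holds for all x, y, we must have A^* = A^T. Therefore
A^* =
[[-2, -1],
 [3, 3],
 [2, -1]].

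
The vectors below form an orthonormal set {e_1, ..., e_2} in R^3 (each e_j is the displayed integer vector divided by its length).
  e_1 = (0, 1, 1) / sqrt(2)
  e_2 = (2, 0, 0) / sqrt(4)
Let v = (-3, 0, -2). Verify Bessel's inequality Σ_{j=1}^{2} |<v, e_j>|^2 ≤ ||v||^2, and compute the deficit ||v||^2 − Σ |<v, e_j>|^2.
Σ |<v, e_j>|^2 = 11; ||v||^2 = 13; deficit = 2

Write each e_j = u_j / sqrt(<u_j, u_j>) where u_j is the displayed integer vector. Then <v, e_j> = <v, u_j> / sqrt(<u_j, u_j>), so |<v, e_j>|^2 = <v, u_j>^2 / <u_j, u_j>.
Coefficients: <v, e_1> = -2/sqrt(2), <v, e_2> = -6/sqrt(4).
Square and sum: Σ |<v, e_j>|^2 = 11.
Compute ||v||^2 = v·v = 13.
Deficit = 13 − 11 = 2 ≥ 0, confirming Bessel's inequality. (The deficit equals ||v − Σ <v,e_j> e_j||^2, the squared distance from v to span{e_j}.)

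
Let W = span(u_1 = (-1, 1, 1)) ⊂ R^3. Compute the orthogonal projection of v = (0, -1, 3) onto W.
proj_W(v) = (-2/3, 2/3, 2/3)

Set up U = [u_1 | ... | u_1] ∈ R^(3×1). The projector onto W = col(U) is P = U (U^T U)^(-1) U^T.
Compute U^T U =
  [3],
and U^T v = (2).
Solve U^T U · c = U^T v for the coefficients: c = (2/3). The projection is proj_W(v) = U c.
Check: (v - proj_W(v)) · u_1 = 0  (should be 0).
Result: proj_W(v) = (-2/3, 2/3, 2/3).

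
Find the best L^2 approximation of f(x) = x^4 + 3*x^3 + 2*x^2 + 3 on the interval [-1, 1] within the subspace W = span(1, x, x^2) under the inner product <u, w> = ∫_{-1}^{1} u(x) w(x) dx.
g(x) = 20*x^2/7 + 9*x/5 + 102/35

The best approximation g ∈ W is the orthogonal projection of f onto W. Writing g = a_0 + a_1 x + a_2 x^2, the coefficients solve the normal equations G · a = b where
  G_{ij} = <φ_i, φ_j> and b_i = <f, φ_i>, with φ_0 = 1, φ_1 = x, φ_2 = x^2.
G =
  [2, 0, 2/3]
  [0, 2/3, 0]
  [2/3, 0, 2/5],
b = (116/15, 6/5, 108/35).
Solving gives a_0 = 102/35, a_1 = 9/5, a_2 = 20/7, so
  g(x) = 20*x^2/7 + 9*x/5 + 102/35.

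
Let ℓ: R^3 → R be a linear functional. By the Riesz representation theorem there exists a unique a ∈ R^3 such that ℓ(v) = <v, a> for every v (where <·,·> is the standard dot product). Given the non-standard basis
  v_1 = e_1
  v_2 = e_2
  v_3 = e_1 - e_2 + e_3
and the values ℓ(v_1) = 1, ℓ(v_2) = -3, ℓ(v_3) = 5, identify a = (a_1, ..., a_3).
a = (1, -3, 1)

Write a = (a_1, ..., a_3) in the standard basis. For each basis vector v_i, ℓ(v_i) = <v_i, a> is a linear equation in the a_j's. Collect the n equations into a matrix system V a = ℓ, where row i of V is v_i (expressed in the standard basis). Since V is invertible (lower-triangular with 1s on the diagonal, up to permutation), solve by back-substitution:
  V =
[[1, 0, 0],
 [0, 1, 0],
 [1, -1, 1]]
  V a = (1, -3, 5)
Solving gives a = (1, -3, 1).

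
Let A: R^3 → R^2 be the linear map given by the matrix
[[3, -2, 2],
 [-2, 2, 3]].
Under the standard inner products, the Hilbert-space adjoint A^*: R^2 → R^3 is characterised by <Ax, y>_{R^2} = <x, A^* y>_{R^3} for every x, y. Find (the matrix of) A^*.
A^* = A^T =
[[3, -2],
 [-2, 2],
 [2, 3]]

For real matrices with standard dot products, the defining identity <Ax, y> = <x, A^* y> gives (Ax)^T y = x^T (A^*) y, i.e. x^T A^T y = x^T (A^*) y. Since this holds for all x, y, we must have A^* = A^T. Therefore
A^* =
[[3, -2],
 [-2, 2],
 [2, 3]].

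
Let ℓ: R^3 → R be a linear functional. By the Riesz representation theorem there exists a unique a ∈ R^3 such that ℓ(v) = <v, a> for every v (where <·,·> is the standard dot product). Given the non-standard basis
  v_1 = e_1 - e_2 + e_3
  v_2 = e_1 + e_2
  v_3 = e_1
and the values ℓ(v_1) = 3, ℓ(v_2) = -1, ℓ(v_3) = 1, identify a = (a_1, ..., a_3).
a = (1, -2, 0)

Write a = (a_1, ..., a_3) in the standard basis. For each basis vector v_i, ℓ(v_i) = <v_i, a> is a linear equation in the a_j's. Collect the n equations into a matrix system V a = ℓ, where row i of V is v_i (expressed in the standard basis). Since V is invertible (lower-triangular with 1s on the diagonal, up to permutation), solve by back-substitution:
  V =
[[1, -1, 1],
 [1, 1, 0],
 [1, 0, 0]]
  V a = (3, -1, 1)
Solving gives a = (1, -2, 0).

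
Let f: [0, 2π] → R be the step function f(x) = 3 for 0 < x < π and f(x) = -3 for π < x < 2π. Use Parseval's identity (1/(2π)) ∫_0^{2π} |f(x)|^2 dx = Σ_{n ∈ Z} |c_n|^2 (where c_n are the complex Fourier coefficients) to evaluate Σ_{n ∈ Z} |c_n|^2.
Σ |c_n|^2 = 9

Parseval equates the L^2 energy of f (normalised by 1/(2π)) with the ℓ^2 sum of its Fourier coefficients: (1/(2π)) ∫_0^{2π} |f|^2 = Σ |c_n|^2.
Compute the left side: (1/(2π)) [∫_0^π 3^2 dx + ∫_π^{2π} (-3)^2 dx] = (1/(2π)) · (9π + 9π) = (9 + 9)/2 = 9.
So Σ_{n ∈ Z} |c_n|^2 = 9.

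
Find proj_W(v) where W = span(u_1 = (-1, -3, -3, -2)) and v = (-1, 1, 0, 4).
proj_W(v) = (10/23, 30/23, 30/23, 20/23)

Set up U = [u_1 | ... | u_1] ∈ R^(4×1). The projector onto W = col(U) is P = U (U^T U)^(-1) U^T.
Compute U^T U =
  [23],
and U^T v = (-10).
Solve U^T U · c = U^T v for the coefficients: c = (-10/23). The projection is proj_W(v) = U c.
Check: (v - proj_W(v)) · u_1 = 0  (should be 0).
Result: proj_W(v) = (10/23, 30/23, 30/23, 20/23).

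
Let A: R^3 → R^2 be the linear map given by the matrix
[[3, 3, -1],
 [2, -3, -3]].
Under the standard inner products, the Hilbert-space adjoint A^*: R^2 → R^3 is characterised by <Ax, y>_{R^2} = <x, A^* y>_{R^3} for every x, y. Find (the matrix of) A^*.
A^* = A^T =
[[3, 2],
 [3, -3],
 [-1, -3]]

For real matrices with standard dot products, the defining identity <Ax, y> = <x, A^* y> gives (Ax)^T y = x^T (A^*) y, i.e. x^T A^T y = x^T (A^*) y. Since this holds for all x, y, we must have A^* = A^T. Therefore
A^* =
[[3, 2],
 [3, -3],
 [-1, -3]].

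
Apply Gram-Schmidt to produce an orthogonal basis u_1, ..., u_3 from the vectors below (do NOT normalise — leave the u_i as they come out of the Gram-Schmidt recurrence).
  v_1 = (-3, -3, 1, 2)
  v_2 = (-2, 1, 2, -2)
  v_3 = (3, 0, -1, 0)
Orthogonal basis:
  u_1 = (-3, -3, 1, 2)
  u_2 = (-43/23, 26/23, 45/23, -48/23)
  u_3 = (90/149, -96/149, 86/149, -52/149)

Apply the Gram-Schmidt recurrence
  u_1 = v_1
  u_i = v_i − Σ_{j<i} ((v_i · u_j) / (u_j · u_j)) · u_j.

Step by step this gives:
  u_1 = (-3, -3, 1, 2)
  u_2 = (-43/23, 26/23, 45/23, -48/23)
  u_3 = (90/149, -96/149, 86/149, -52/149)

Orthogonality check:
  u_2 · u_1 = 0 (should be 0)
  u_3 · u_1 = 0 (should be 0)
  u_3 · u_2 = 0 (should be 0)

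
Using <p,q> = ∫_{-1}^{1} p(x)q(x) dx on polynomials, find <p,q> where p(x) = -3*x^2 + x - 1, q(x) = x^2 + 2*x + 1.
<p,q> = -68/15

Expand the product: p(x)·q(x) = -3*x^4 - 5*x^3 - 2*x^2 - x - 1.
∫_{-1}^{1} of each monomial x^k gives [2/(k+1) if k even, 0 if k odd]. Integrating term-by-term (or equivalently evaluating the antiderivative F(x) = -3*x^5/5 - 5*x^4/4 - 2*x^3/3 - x^2/2 - x at the endpoints):
  F(1) − F(−1) = -241/60 − (31/60) = -68/15.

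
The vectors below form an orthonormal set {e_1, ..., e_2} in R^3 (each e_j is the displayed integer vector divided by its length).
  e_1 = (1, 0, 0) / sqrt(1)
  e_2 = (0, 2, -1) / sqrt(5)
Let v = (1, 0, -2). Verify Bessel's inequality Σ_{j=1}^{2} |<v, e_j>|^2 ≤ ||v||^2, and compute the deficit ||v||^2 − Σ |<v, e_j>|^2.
Σ |<v, e_j>|^2 = 9/5; ||v||^2 = 5; deficit = 16/5

Write each e_j = u_j / sqrt(<u_j, u_j>) where u_j is the displayed integer vector. Then <v, e_j> = <v, u_j> / sqrt(<u_j, u_j>), so |<v, e_j>|^2 = <v, u_j>^2 / <u_j, u_j>.
Coefficients: <v, e_1> = 1/sqrt(1), <v, e_2> = 2/sqrt(5).
Square and sum: Σ |<v, e_j>|^2 = 9/5.
Compute ||v||^2 = v·v = 5.
Deficit = 5 − 9/5 = 16/5 ≥ 0, confirming Bessel's inequality. (The deficit equals ||v − Σ <v,e_j> e_j||^2, the squared distance from v to span{e_j}.)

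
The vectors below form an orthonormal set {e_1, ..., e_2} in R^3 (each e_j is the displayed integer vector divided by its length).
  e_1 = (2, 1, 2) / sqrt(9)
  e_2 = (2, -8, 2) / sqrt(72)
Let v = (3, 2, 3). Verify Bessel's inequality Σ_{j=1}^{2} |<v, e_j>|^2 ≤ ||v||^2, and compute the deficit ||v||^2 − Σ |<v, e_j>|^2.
Σ |<v, e_j>|^2 = 22; ||v||^2 = 22; deficit = 0

Write each e_j = u_j / sqrt(<u_j, u_j>) where u_j is the displayed integer vector. Then <v, e_j> = <v, u_j> / sqrt(<u_j, u_j>), so |<v, e_j>|^2 = <v, u_j>^2 / <u_j, u_j>.
Coefficients: <v, e_1> = 14/sqrt(9), <v, e_2> = -4/sqrt(72).
Square and sum: Σ |<v, e_j>|^2 = 22.
Compute ||v||^2 = v·v = 22.
Deficit = 22 − 22 = 0 ≥ 0, confirming Bessel's inequality. (The deficit equals ||v − Σ <v,e_j> e_j||^2, the squared distance from v to span{e_j}.)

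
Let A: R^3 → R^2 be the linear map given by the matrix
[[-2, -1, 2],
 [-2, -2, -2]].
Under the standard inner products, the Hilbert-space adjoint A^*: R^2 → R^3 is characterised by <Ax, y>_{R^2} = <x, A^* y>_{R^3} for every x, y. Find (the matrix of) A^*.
A^* = A^T =
[[-2, -2],
 [-1, -2],
 [2, -2]]

For real matrices with standard dot products, the defining identity <Ax, y> = <x, A^* y> gives (Ax)^T y = x^T (A^*) y, i.e. x^T A^T y = x^T (A^*) y. Since this holds for all x, y, we must have A^* = A^T. Therefore
A^* =
[[-2, -2],
 [-1, -2],
 [2, -2]].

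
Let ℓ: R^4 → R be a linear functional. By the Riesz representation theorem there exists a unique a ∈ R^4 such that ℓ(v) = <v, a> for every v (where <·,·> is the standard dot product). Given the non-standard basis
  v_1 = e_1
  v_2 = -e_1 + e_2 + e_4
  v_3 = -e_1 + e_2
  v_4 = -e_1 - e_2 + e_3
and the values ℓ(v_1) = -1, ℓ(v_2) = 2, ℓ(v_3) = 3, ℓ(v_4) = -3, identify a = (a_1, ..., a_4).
a = (-1, 2, -2, -1)

Write a = (a_1, ..., a_4) in the standard basis. For each basis vector v_i, ℓ(v_i) = <v_i, a> is a linear equation in the a_j's. Collect the n equations into a matrix system V a = ℓ, where row i of V is v_i (expressed in the standard basis). Since V is invertible (lower-triangular with 1s on the diagonal, up to permutation), solve by back-substitution:
  V =
[[1, 0, 0, 0],
 [-1, 1, 0, 1],
 [-1, 1, 0, 0],
 [-1, -1, 1, 0]]
  V a = (-1, 2, 3, -3)
Solving gives a = (-1, 2, -2, -1).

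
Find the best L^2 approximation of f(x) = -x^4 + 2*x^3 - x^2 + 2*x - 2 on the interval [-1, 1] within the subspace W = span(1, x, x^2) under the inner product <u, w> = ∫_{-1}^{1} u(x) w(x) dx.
g(x) = -13*x^2/7 + 16*x/5 - 67/35

The best approximation g ∈ W is the orthogonal projection of f onto W. Writing g = a_0 + a_1 x + a_2 x^2, the coefficients solve the normal equations G · a = b where
  G_{ij} = <φ_i, φ_j> and b_i = <f, φ_i>, with φ_0 = 1, φ_1 = x, φ_2 = x^2.
G =
  [2, 0, 2/3]
  [0, 2/3, 0]
  [2/3, 0, 2/5],
b = (-76/15, 32/15, -212/105).
Solving gives a_0 = -67/35, a_1 = 16/5, a_2 = -13/7, so
  g(x) = -13*x^2/7 + 16*x/5 - 67/35.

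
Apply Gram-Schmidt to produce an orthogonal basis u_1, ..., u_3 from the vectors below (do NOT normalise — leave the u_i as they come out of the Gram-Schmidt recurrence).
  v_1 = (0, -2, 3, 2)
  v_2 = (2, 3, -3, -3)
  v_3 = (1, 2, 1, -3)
Orthogonal basis:
  u_1 = (0, -2, 3, 2)
  u_2 = (2, 9/17, 12/17, -9/17)
  u_3 = (-48/43, 53/86, 64/43, -139/86)

Apply the Gram-Schmidt recurrence
  u_1 = v_1
  u_i = v_i − Σ_{j<i} ((v_i · u_j) / (u_j · u_j)) · u_j.

Step by step this gives:
  u_1 = (0, -2, 3, 2)
  u_2 = (2, 9/17, 12/17, -9/17)
  u_3 = (-48/43, 53/86, 64/43, -139/86)

Orthogonality check:
  u_2 · u_1 = 0 (should be 0)
  u_3 · u_1 = 0 (should be 0)
  u_3 · u_2 = 0 (should be 0)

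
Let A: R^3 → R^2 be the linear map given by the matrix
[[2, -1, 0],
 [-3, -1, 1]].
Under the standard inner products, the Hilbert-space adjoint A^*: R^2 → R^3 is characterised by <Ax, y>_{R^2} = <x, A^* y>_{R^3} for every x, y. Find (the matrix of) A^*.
A^* = A^T =
[[2, -3],
 [-1, -1],
 [0, 1]]

For real matrices with standard dot products, the defining identity <Ax, y> = <x, A^* y> gives (Ax)^T y = x^T (A^*) y, i.e. x^T A^T y = x^T (A^*) y. Since this holds for all x, y, we must have A^* = A^T. Therefore
A^* =
[[2, -3],
 [-1, -1],
 [0, 1]].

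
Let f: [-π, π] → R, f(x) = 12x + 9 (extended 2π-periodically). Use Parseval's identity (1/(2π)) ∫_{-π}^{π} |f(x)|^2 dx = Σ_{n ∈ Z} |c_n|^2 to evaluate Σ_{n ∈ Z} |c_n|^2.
Σ |c_n|^2 = 48π^2 + 81

Expand and integrate term by term over [-π, π]:
  ∫ (12x)^2 dx = 144·(2π^3/3); ∫ 2·12·(9)·x dx = 0 (odd integrand); ∫ 9^2 dx = 81·2π.
So (1/(2π)) ∫_{-π}^{π} (12x + 9)^2 dx = 144π^2/3 + 81 = 48π^2 + 81.
Parseval ⇒ Σ |c_n|^2 = 48π^2 + 81.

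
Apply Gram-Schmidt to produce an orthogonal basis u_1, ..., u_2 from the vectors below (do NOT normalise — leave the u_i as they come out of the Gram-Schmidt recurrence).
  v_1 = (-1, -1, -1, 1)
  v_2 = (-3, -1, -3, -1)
Orthogonal basis:
  u_1 = (-1, -1, -1, 1)
  u_2 = (-3/2, 1/2, -3/2, -5/2)

Apply the Gram-Schmidt recurrence
  u_1 = v_1
  u_i = v_i − Σ_{j<i} ((v_i · u_j) / (u_j · u_j)) · u_j.

Step by step this gives:
  u_1 = (-1, -1, -1, 1)
  u_2 = (-3/2, 1/2, -3/2, -5/2)

Orthogonality check:
  u_2 · u_1 = 0 (should be 0)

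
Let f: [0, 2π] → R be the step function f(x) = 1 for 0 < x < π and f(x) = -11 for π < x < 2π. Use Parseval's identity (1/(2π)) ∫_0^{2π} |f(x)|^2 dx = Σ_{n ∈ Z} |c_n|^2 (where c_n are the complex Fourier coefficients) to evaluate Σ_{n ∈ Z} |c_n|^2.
Σ |c_n|^2 = 61

Parseval equates the L^2 energy of f (normalised by 1/(2π)) with the ℓ^2 sum of its Fourier coefficients: (1/(2π)) ∫_0^{2π} |f|^2 = Σ |c_n|^2.
Compute the left side: (1/(2π)) [∫_0^π 1^2 dx + ∫_π^{2π} (-11)^2 dx] = (1/(2π)) · (1π + 121π) = (1 + 121)/2 = 61.
So Σ_{n ∈ Z} |c_n|^2 = 61.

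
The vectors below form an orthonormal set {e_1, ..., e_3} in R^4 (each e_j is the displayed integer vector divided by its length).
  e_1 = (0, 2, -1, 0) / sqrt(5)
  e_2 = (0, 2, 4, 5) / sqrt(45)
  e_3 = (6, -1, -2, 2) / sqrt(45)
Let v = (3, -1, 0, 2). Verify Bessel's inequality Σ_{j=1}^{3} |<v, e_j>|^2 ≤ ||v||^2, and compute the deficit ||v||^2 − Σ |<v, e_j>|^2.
Σ |<v, e_j>|^2 = 629/45; ||v||^2 = 14; deficit = 1/45

Write each e_j = u_j / sqrt(<u_j, u_j>) where u_j is the displayed integer vector. Then <v, e_j> = <v, u_j> / sqrt(<u_j, u_j>), so |<v, e_j>|^2 = <v, u_j>^2 / <u_j, u_j>.
Coefficients: <v, e_1> = -2/sqrt(5), <v, e_2> = 8/sqrt(45), <v, e_3> = 23/sqrt(45).
Square and sum: Σ |<v, e_j>|^2 = 629/45.
Compute ||v||^2 = v·v = 14.
Deficit = 14 − 629/45 = 1/45 ≥ 0, confirming Bessel's inequality. (The deficit equals ||v − Σ <v,e_j> e_j||^2, the squared distance from v to span{e_j}.)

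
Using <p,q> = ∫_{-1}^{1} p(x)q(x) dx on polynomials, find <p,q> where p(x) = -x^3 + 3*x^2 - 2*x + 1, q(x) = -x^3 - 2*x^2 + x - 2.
<p,q> = -260/21

Expand the product: p(x)·q(x) = x^6 - x^5 - 5*x^4 + 8*x^3 - 10*x^2 + 5*x - 2.
∫_{-1}^{1} of each monomial x^k gives [2/(k+1) if k even, 0 if k odd]. Integrating term-by-term (or equivalently evaluating the antiderivative F(x) = x^7/7 - x^6/6 - x^5 + 2*x^4 - 10*x^3/3 + 5*x^2/2 - 2*x at the endpoints):
  F(1) − F(−1) = -13/7 − (221/21) = -260/21.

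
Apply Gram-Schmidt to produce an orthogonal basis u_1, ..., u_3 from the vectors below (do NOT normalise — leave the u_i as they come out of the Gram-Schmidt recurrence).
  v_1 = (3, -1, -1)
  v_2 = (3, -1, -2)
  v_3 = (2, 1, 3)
Orthogonal basis:
  u_1 = (3, -1, -1)
  u_2 = (-3/11, 1/11, -10/11)
  u_3 = (1/2, 3/2, 0)

Apply the Gram-Schmidt recurrence
  u_1 = v_1
  u_i = v_i − Σ_{j<i} ((v_i · u_j) / (u_j · u_j)) · u_j.

Step by step this gives:
  u_1 = (3, -1, -1)
  u_2 = (-3/11, 1/11, -10/11)
  u_3 = (1/2, 3/2, 0)

Orthogonality check:
  u_2 · u_1 = 0 (should be 0)
  u_3 · u_1 = 0 (should be 0)
  u_3 · u_2 = 0 (should be 0)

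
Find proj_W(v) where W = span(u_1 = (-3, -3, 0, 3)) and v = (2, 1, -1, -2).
proj_W(v) = (5/3, 5/3, 0, -5/3)

Set up U = [u_1 | ... | u_1] ∈ R^(4×1). The projector onto W = col(U) is P = U (U^T U)^(-1) U^T.
Compute U^T U =
  [27],
and U^T v = (-15).
Solve U^T U · c = U^T v for the coefficients: c = (-5/9). The projection is proj_W(v) = U c.
Check: (v - proj_W(v)) · u_1 = 0  (should be 0).
Result: proj_W(v) = (5/3, 5/3, 0, -5/3).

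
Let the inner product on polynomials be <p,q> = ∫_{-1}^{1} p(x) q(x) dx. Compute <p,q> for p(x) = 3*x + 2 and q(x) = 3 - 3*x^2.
<p,q> = 8

Expand the product: p(x)·q(x) = -9*x^3 - 6*x^2 + 9*x + 6.
∫_{-1}^{1} of each monomial x^k gives [2/(k+1) if k even, 0 if k odd]. Integrating term-by-term (or equivalently evaluating the antiderivative F(x) = -9*x^4/4 - 2*x^3 + 9*x^2/2 + 6*x at the endpoints):
  F(1) − F(−1) = 25/4 − (-7/4) = 8.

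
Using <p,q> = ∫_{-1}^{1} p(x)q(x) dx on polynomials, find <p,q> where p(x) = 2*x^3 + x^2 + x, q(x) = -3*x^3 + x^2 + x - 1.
<p,q> = -12/7

Expand the product: p(x)·q(x) = -6*x^6 - x^5 - x.
∫_{-1}^{1} of each monomial x^k gives [2/(k+1) if k even, 0 if k odd]. Integrating term-by-term (or equivalently evaluating the antiderivative F(x) = -6*x^7/7 - x^6/6 - x^2/2 at the endpoints):
  F(1) − F(−1) = -32/21 − (4/21) = -12/7.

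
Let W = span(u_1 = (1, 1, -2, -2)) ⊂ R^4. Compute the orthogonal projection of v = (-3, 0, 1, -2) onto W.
proj_W(v) = (-1/10, -1/10, 1/5, 1/5)

Set up U = [u_1 | ... | u_1] ∈ R^(4×1). The projector onto W = col(U) is P = U (U^T U)^(-1) U^T.
Compute U^T U =
  [10],
and U^T v = (-1).
Solve U^T U · c = U^T v for the coefficients: c = (-1/10). The projection is proj_W(v) = U c.
Check: (v - proj_W(v)) · u_1 = 0  (should be 0).
Result: proj_W(v) = (-1/10, -1/10, 1/5, 1/5).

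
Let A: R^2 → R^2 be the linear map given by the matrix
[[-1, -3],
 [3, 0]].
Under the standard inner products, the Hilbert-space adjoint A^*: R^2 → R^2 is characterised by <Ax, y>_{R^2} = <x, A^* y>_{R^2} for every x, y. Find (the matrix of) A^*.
A^* = A^T =
[[-1, 3],
 [-3, 0]]

For real matrices with standard dot products, the defining identity <Ax, y> = <x, A^* y> gives (Ax)^T y = x^T (A^*) y, i.e. x^T A^T y = x^T (A^*) y. Since this holds for all x, y, we must have A^* = A^T. Therefore
A^* =
[[-1, 3],
 [-3, 0]].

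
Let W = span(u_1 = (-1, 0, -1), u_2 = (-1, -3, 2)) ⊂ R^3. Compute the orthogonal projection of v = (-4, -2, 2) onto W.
proj_W(v) = (-8/3, -10/3, 2/3)

Set up U = [u_1 | ... | u_2] ∈ R^(3×2). The projector onto W = col(U) is P = U (U^T U)^(-1) U^T.
Compute U^T U =
  [2, -1]
  [-1, 14],
and U^T v = (2, 14).
Solve U^T U · c = U^T v for the coefficients: c = (14/9, 10/9). The projection is proj_W(v) = U c.
Check: (v - proj_W(v)) · u_1 = 0  (should be 0).
Check: (v - proj_W(v)) · u_2 = 0  (should be 0).
Result: proj_W(v) = (-8/3, -10/3, 2/3).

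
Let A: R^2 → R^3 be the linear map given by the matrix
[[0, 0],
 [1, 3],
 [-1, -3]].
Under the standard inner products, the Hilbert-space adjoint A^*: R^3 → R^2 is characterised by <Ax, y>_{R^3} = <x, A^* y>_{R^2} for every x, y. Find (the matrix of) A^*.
A^* = A^T =
[[0, 1, -1],
 [0, 3, -3]]

For real matrices with standard dot products, the defining identity <Ax, y> = <x, A^* y> gives (Ax)^T y = x^T (A^*) y, i.e. x^T A^T y = x^T (A^*) y. Since this holds for all x, y, we must have A^* = A^T. Therefore
A^* =
[[0, 1, -1],
 [0, 3, -3]].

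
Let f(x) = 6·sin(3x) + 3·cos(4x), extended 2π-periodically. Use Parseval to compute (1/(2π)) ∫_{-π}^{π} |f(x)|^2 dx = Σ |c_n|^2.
Σ |c_n|^2 = 45/2

Expand |f|^2 and use orthogonality of {sin(nx), cos(mx)} on [-π, π]:
  ∫_{-π}^{π} sin(nx)^2 dx = π, ∫ cos(mx)^2 dx = π, and cross terms integrate to 0.
So ∫_{-π}^{π} f(x)^2 dx = 6^2 · π + 3^2 · π = (36 + 9)π.
Divide by 2π: (36 + 9)/2 = 45/2.
By Parseval, this equals Σ |c_n|^2.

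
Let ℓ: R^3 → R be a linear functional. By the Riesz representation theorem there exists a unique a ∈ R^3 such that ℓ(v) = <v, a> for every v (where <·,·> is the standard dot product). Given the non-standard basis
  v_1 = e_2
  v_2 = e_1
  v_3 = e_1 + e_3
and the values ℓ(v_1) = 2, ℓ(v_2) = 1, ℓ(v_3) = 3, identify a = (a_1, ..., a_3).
a = (1, 2, 2)

Write a = (a_1, ..., a_3) in the standard basis. For each basis vector v_i, ℓ(v_i) = <v_i, a> is a linear equation in the a_j's. Collect the n equations into a matrix system V a = ℓ, where row i of V is v_i (expressed in the standard basis). Since V is invertible (lower-triangular with 1s on the diagonal, up to permutation), solve by back-substitution:
  V =
[[0, 1, 0],
 [1, 0, 0],
 [1, 0, 1]]
  V a = (2, 1, 3)
Solving gives a = (1, 2, 2).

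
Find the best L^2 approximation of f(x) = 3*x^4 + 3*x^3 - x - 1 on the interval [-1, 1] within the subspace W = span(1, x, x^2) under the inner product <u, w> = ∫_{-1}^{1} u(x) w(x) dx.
g(x) = 18*x^2/7 + 4*x/5 - 44/35

The best approximation g ∈ W is the orthogonal projection of f onto W. Writing g = a_0 + a_1 x + a_2 x^2, the coefficients solve the normal equations G · a = b where
  G_{ij} = <φ_i, φ_j> and b_i = <f, φ_i>, with φ_0 = 1, φ_1 = x, φ_2 = x^2.
G =
  [2, 0, 2/3]
  [0, 2/3, 0]
  [2/3, 0, 2/5],
b = (-4/5, 8/15, 4/21).
Solving gives a_0 = -44/35, a_1 = 4/5, a_2 = 18/7, so
  g(x) = 18*x^2/7 + 4*x/5 - 44/35.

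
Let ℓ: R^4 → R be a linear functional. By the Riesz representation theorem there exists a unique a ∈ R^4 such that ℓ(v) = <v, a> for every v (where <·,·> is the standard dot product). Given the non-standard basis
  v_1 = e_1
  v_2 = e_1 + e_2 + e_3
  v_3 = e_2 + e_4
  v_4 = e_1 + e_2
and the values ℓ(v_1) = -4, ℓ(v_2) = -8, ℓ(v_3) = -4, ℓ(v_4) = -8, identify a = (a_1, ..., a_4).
a = (-4, -4, 0, 0)

Write a = (a_1, ..., a_4) in the standard basis. For each basis vector v_i, ℓ(v_i) = <v_i, a> is a linear equation in the a_j's. Collect the n equations into a matrix system V a = ℓ, where row i of V is v_i (expressed in the standard basis). Since V is invertible (lower-triangular with 1s on the diagonal, up to permutation), solve by back-substitution:
  V =
[[1, 0, 0, 0],
 [1, 1, 1, 0],
 [0, 1, 0, 1],
 [1, 1, 0, 0]]
  V a = (-4, -8, -4, -8)
Solving gives a = (-4, -4, 0, 0).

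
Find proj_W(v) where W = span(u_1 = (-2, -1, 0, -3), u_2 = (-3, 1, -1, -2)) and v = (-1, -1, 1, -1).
proj_W(v) = (-42/89, -81/89, 24/89, -123/89)

Set up U = [u_1 | ... | u_2] ∈ R^(4×2). The projector onto W = col(U) is P = U (U^T U)^(-1) U^T.
Compute U^T U =
  [14, 11]
  [11, 15],
and U^T v = (6, 3).
Solve U^T U · c = U^T v for the coefficients: c = (57/89, -24/89). The projection is proj_W(v) = U c.
Check: (v - proj_W(v)) · u_1 = 0  (should be 0).
Check: (v - proj_W(v)) · u_2 = 0  (should be 0).
Result: proj_W(v) = (-42/89, -81/89, 24/89, -123/89).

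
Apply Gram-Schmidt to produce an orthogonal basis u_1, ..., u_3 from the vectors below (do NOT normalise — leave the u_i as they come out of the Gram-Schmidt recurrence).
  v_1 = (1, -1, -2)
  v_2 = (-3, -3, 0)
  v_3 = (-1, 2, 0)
Orthogonal basis:
  u_1 = (1, -1, -2)
  u_2 = (-3, -3, 0)
  u_3 = (-1, 1, -1)

Apply the Gram-Schmidt recurrence
  u_1 = v_1
  u_i = v_i − Σ_{j<i} ((v_i · u_j) / (u_j · u_j)) · u_j.

Step by step this gives:
  u_1 = (1, -1, -2)
  u_2 = (-3, -3, 0)
  u_3 = (-1, 1, -1)

Orthogonality check:
  u_2 · u_1 = 0 (should be 0)
  u_3 · u_1 = 0 (should be 0)
  u_3 · u_2 = 0 (should be 0)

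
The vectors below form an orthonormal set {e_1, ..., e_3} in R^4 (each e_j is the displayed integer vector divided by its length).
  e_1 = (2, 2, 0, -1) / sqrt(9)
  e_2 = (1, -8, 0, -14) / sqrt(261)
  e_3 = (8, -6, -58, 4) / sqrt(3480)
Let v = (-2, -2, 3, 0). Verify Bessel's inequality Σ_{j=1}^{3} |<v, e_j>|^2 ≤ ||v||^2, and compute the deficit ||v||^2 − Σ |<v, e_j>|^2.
Σ |<v, e_j>|^2 = 509/30; ||v||^2 = 17; deficit = 1/30

Write each e_j = u_j / sqrt(<u_j, u_j>) where u_j is the displayed integer vector. Then <v, e_j> = <v, u_j> / sqrt(<u_j, u_j>), so |<v, e_j>|^2 = <v, u_j>^2 / <u_j, u_j>.
Coefficients: <v, e_1> = -8/sqrt(9), <v, e_2> = 14/sqrt(261), <v, e_3> = -178/sqrt(3480).
Square and sum: Σ |<v, e_j>|^2 = 509/30.
Compute ||v||^2 = v·v = 17.
Deficit = 17 − 509/30 = 1/30 ≥ 0, confirming Bessel's inequality. (The deficit equals ||v − Σ <v,e_j> e_j||^2, the squared distance from v to span{e_j}.)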